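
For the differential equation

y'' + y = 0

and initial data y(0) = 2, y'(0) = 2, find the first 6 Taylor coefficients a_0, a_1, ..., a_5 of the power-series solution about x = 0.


Ansatz: y(x) = sum_{n>=0} a_n x^n, so y'(x) = sum_{n>=1} n a_n x^(n-1) and y''(x) = sum_{n>=2} n(n-1) a_n x^(n-2).
Substitute into P(x) y'' + Q(x) y' + R(x) y = 0 with P(x) = 1, Q(x) = 0, R(x) = 1, and match powers of x.
Initial conditions: a_0 = 2, a_1 = 2.
Setting the coefficient of each power of x to zero and solving order by order (substituting the coefficients already found):
  x^0: 2 a_2 + a_0 = 0  ->  2 a_2 = -a_0 = -2  ->  a_2 = -1
  x^1: 6 a_3 + a_1 = 0  ->  6 a_3 = -a_1 = -2  ->  a_3 = -1/3
  x^2: 12 a_4 + a_2 = 0  ->  12 a_4 = -a_2 = 1  ->  a_4 = 1/12
  x^3: 20 a_5 + a_3 = 0  ->  20 a_5 = -a_3 = 1/3  ->  a_5 = 1/60
Truncated series: y(x) = 2 + 2 x - x^2 - (1/3) x^3 + (1/12) x^4 + (1/60) x^5 + O(x^6).

a_0 = 2; a_1 = 2; a_2 = -1; a_3 = -1/3; a_4 = 1/12; a_5 = 1/60


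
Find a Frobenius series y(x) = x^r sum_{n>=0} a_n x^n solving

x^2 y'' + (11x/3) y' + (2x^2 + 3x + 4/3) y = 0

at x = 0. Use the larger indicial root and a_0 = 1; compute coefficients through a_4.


Write in Frobenius form y'' + (p(x)/x) y' + (q(x)/x^2) y = 0:
  p(x) = 11/3,  q(x) = 2x^2 + 3x + 4/3.
Indicial equation: r(r-1) + (11/3) r + (4/3) = 0 -> roots r_1 = -2/3, r_2 = -2.
Take r = r_1 = -2/3. Let y(x) = x^r sum_{n>=0} a_n x^n with a_0 = 1.
Substitute y = x^r sum a_n x^n and match x^{r+n}. The recurrence is
  D(n) a_n + 3 a_{n-1} + 2 a_{n-2} = 0,  where D(n) = (r+n)(r+n-1) + (11/3)(r+n) + (4/3).
  a_n = [-3 a_{n-1} - 2 a_{n-2}] / D(n).
Since the indicial polynomial factors as (r - r_1)(r - r_2), D(n) = (r_1 + n - r_1)(r_1 + n - r_2) = n(n + 4/3).
Evaluating step by step (a_0 = 1):
  n = 1: D(1) = 1(1 + 4/3) = 7/3; numerator = -3(1) = -3; a_1 = (-3)/(7/3) = -9/7
  n = 2: D(2) = 2(2 + 4/3) = 20/3; numerator = -3(-9/7) - 2(1) = 13/7; a_2 = (13/7)/(20/3) = 39/140
  n = 3: D(3) = 3(3 + 4/3) = 13; numerator = -3(39/140) - 2(-9/7) = 243/140; a_3 = (243/140)/(13) = 243/1820
  n = 4: D(4) = 4(4 + 4/3) = 64/3; numerator = -3(243/1820) - 2(39/140) = -249/260; a_4 = (-249/260)/(64/3) = -747/16640

r = -2/3; a_0 = 1; a_1 = -9/7; a_2 = 39/140; a_3 = 243/1820; a_4 = -747/16640


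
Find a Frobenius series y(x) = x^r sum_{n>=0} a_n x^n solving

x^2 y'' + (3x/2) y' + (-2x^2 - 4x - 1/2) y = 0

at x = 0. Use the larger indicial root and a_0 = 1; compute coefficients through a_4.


Write in Frobenius form y'' + (p(x)/x) y' + (q(x)/x^2) y = 0:
  p(x) = 3/2,  q(x) = -2x^2 - 4x - 1/2.
Indicial equation: r(r-1) + (3/2) r + (-1/2) = 0 -> roots r_1 = 1/2, r_2 = -1.
Take r = r_1 = 1/2. Let y(x) = x^r sum_{n>=0} a_n x^n with a_0 = 1.
Substitute y = x^r sum a_n x^n and match x^{r+n}. The recurrence is
  D(n) a_n - 4 a_{n-1} - 2 a_{n-2} = 0,  where D(n) = (r+n)(r+n-1) + (3/2)(r+n) + (-1/2).
  a_n = [4 a_{n-1} + 2 a_{n-2}] / D(n).
Since the indicial polynomial factors as (r - r_1)(r - r_2), D(n) = (r_1 + n - r_1)(r_1 + n - r_2) = n(n + 3/2).
Evaluating step by step (a_0 = 1):
  n = 1: D(1) = 1(1 + 3/2) = 5/2; numerator = 4(1) = 4; a_1 = (4)/(5/2) = 8/5
  n = 2: D(2) = 2(2 + 3/2) = 7; numerator = 4(8/5) + 2(1) = 42/5; a_2 = (42/5)/(7) = 6/5
  n = 3: D(3) = 3(3 + 3/2) = 27/2; numerator = 4(6/5) + 2(8/5) = 8; a_3 = (8)/(27/2) = 16/27
  n = 4: D(4) = 4(4 + 3/2) = 22; numerator = 4(16/27) + 2(6/5) = 644/135; a_4 = (644/135)/(22) = 322/1485

r = 1/2; a_0 = 1; a_1 = 8/5; a_2 = 6/5; a_3 = 16/27; a_4 = 322/1485


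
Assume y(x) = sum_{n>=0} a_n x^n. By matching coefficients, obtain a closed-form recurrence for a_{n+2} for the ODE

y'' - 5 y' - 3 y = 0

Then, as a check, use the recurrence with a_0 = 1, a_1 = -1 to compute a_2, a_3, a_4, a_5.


Substitute y = sum_n a_n x^n.
y''(x) has coefficient (n+2)(n+1) a_{n+2} at x^n;
-5 y'(x) has coefficient -5 (n+1) a_{n+1} at x^n;
-3 y(x) has coefficient -3 a_n at x^n.
Matching x^n: (n+2)(n+1) a_{n+2} - 5 (n+1) a_{n+1} - 3 a_n = 0.
Thus a_{n+2} = [5 (n+1) a_{n+1} + 3 a_n] / ((n+1)(n+2)).

Check with a_0 = 1, a_1 = -1 (apply the recurrence for n = 0, 1, 2, 3): a_0 = 1, a_1 = -1, a_2 = -1, a_3 = -13/6, a_4 = -71/24, a_5 = -197/60.

a_(n+2) = [5 (n+1) a_(n+1) + 3 a_n] / ((n+1)(n+2)); check: a_0 = 1, a_1 = -1, a_2 = -1, a_3 = -13/6, a_4 = -71/24, a_5 = -197/60


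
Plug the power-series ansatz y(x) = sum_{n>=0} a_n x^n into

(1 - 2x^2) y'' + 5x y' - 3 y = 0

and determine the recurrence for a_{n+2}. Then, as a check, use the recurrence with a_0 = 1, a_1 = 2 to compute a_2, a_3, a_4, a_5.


Substitute y = sum_n a_n x^n.
(1 - 2 x^2) y'' contributes (n+2)(n+1) a_{n+2} - 2 n(n-1) a_n at x^n.
5 x y'(x) contributes 5 n a_n at x^n.
-3 y(x) contributes -3 a_n at x^n.
Matching x^n: (n+2)(n+1) a_{n+2} + (-2 n(n-1) + 5 n - 3) a_n = 0.
Thus a_{n+2} = (2 n(n-1) - 5 n + 3) / ((n+1)(n+2)) * a_n.

Check with a_0 = 1, a_1 = 2 (apply the recurrence for n = 0, 1, 2, 3): a_0 = 1, a_1 = 2, a_2 = 3/2, a_3 = -2/3, a_4 = -3/8, a_5 = 0.

a_(n+2) = (2 n(n-1) - 5 n + 3) / ((n+1)(n+2)) * a_n; check: a_0 = 1, a_1 = 2, a_2 = 3/2, a_3 = -2/3, a_4 = -3/8, a_5 = 0


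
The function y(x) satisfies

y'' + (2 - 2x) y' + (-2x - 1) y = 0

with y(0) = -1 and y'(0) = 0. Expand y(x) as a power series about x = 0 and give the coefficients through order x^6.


Ansatz: y(x) = sum_{n>=0} a_n x^n, so y'(x) = sum_{n>=1} n a_n x^(n-1) and y''(x) = sum_{n>=2} n(n-1) a_n x^(n-2).
Substitute into P(x) y'' + Q(x) y' + R(x) y = 0 with P(x) = 1, Q(x) = 2 - 2x, R(x) = -2x - 1, and match powers of x.
Initial conditions: a_0 = -1, a_1 = 0.
Setting the coefficient of each power of x to zero and solving order by order (substituting the coefficients already found):
  x^0: 2 a_2 + 2 a_1 - a_0 = 0  ->  2 a_2 = -2 a_1 + a_0 = -1  ->  a_2 = -1/2
  x^1: 6 a_3 + 4 a_2 - 3 a_1 - 2 a_0 = 0  ->  6 a_3 = -4 a_2 + 3 a_1 + 2 a_0 = 0  ->  a_3 = 0
  x^2: 12 a_4 + 6 a_3 - 5 a_2 - 2 a_1 = 0  ->  12 a_4 = -6 a_3 + 5 a_2 + 2 a_1 = -5/2  ->  a_4 = -5/24
  x^3: 20 a_5 + 8 a_4 - 7 a_3 - 2 a_2 = 0  ->  20 a_5 = -8 a_4 + 7 a_3 + 2 a_2 = 2/3  ->  a_5 = 1/30
  x^4: 30 a_6 + 10 a_5 - 9 a_4 - 2 a_3 = 0  ->  30 a_6 = -10 a_5 + 9 a_4 + 2 a_3 = -53/24  ->  a_6 = -53/720
Truncated series: y(x) = -1 - (1/2) x^2 - (5/24) x^4 + (1/30) x^5 - (53/720) x^6 + O(x^7).

a_0 = -1; a_1 = 0; a_2 = -1/2; a_3 = 0; a_4 = -5/24; a_5 = 1/30; a_6 = -53/720


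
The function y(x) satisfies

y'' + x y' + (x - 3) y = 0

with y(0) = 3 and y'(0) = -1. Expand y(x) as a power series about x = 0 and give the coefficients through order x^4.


Ansatz: y(x) = sum_{n>=0} a_n x^n, so y'(x) = sum_{n>=1} n a_n x^(n-1) and y''(x) = sum_{n>=2} n(n-1) a_n x^(n-2).
Substitute into P(x) y'' + Q(x) y' + R(x) y = 0 with P(x) = 1, Q(x) = x, R(x) = x - 3, and match powers of x.
Initial conditions: a_0 = 3, a_1 = -1.
Setting the coefficient of each power of x to zero and solving order by order (substituting the coefficients already found):
  x^0: 2 a_2 - 3 a_0 = 0  ->  2 a_2 = 3 a_0 = 9  ->  a_2 = 9/2
  x^1: 6 a_3 - 2 a_1 + a_0 = 0  ->  6 a_3 = 2 a_1 - a_0 = -5  ->  a_3 = -5/6
  x^2: 12 a_4 - a_2 + a_1 = 0  ->  12 a_4 = a_2 - a_1 = 11/2  ->  a_4 = 11/24
Truncated series: y(x) = 3 - x + (9/2) x^2 - (5/6) x^3 + (11/24) x^4 + O(x^5).

a_0 = 3; a_1 = -1; a_2 = 9/2; a_3 = -5/6; a_4 = 11/24


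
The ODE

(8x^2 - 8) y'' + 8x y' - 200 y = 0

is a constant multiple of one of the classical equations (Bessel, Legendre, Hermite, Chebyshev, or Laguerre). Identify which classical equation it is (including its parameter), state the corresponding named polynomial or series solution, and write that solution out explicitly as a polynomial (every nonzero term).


All three coefficients share the factor -8; dividing through by -8 gives  (1 - x^2) y'' - x y' + 25 y = 0.
This matches the Chebyshev equation (1 - x^2) y'' - x y' + n^2 y = 0 (note the -x y' term, not -2x y') with n^2 = 25, so n = 5; the polynomial solution is T_5(x).
With y = sum_k a_k x^k, matching x^k gives (k+2)(k+1) a_{k+2} = (k^2 - n^2) a_k = (k - 5)(k + 5) a_k. The right side vanishes at k = 5, so the series with the parity of 5 terminates at degree 5.
Standard normalization: leading coefficient of T_n is 2^(n-1), so a_5 = 2^4 = 16. Work downward with a_k = (k+1)(k+2) a_{k+2} / ((k - 5)(k + 5)):
  a_3 = (4)(5)(16) / ((3 - 5)(3 + 5)) = 320/(-16) = -20
  a_1 = (2)(3)(-20) / ((1 - 5)(1 + 5)) = -120/(-24) = 5
Hence T_5(x) = 16 x^5 - 20 x^3 + 5 x.

T_5(x); series = 16 x^5 - 20 x^3 + 5 x


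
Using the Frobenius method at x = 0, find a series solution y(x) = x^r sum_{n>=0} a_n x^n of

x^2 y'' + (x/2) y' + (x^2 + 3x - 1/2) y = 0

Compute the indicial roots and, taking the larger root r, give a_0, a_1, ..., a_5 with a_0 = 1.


Write in Frobenius form y'' + (p(x)/x) y' + (q(x)/x^2) y = 0:
  p(x) = 1/2,  q(x) = x^2 + 3x - 1/2.
Indicial equation: r(r-1) + (1/2) r + (-1/2) = 0 -> roots r_1 = 1, r_2 = -1/2.
Take r = r_1 = 1. Let y(x) = x^r sum_{n>=0} a_n x^n with a_0 = 1.
Substitute y = x^r sum a_n x^n and match x^{r+n}. The recurrence is
  D(n) a_n + 3 a_{n-1} + 1 a_{n-2} = 0,  where D(n) = (r+n)(r+n-1) + (1/2)(r+n) + (-1/2).
  a_n = [-3 a_{n-1} - 1 a_{n-2}] / D(n).
Since the indicial polynomial factors as (r - r_1)(r - r_2), D(n) = (r_1 + n - r_1)(r_1 + n - r_2) = n(n + 3/2).
Evaluating step by step (a_0 = 1):
  n = 1: D(1) = 1(1 + 3/2) = 5/2; numerator = -3(1) = -3; a_1 = (-3)/(5/2) = -6/5
  n = 2: D(2) = 2(2 + 3/2) = 7; numerator = -3(-6/5) - 1(1) = 13/5; a_2 = (13/5)/(7) = 13/35
  n = 3: D(3) = 3(3 + 3/2) = 27/2; numerator = -3(13/35) - 1(-6/5) = 3/35; a_3 = (3/35)/(27/2) = 2/315
  n = 4: D(4) = 4(4 + 3/2) = 22; numerator = -3(2/315) - 1(13/35) = -41/105; a_4 = (-41/105)/(22) = -41/2310
  n = 5: D(5) = 5(5 + 3/2) = 65/2; numerator = -3(-41/2310) - 1(2/315) = 65/1386; a_5 = (65/1386)/(65/2) = 1/693

r = 1; a_0 = 1; a_1 = -6/5; a_2 = 13/35; a_3 = 2/315; a_4 = -41/2310; a_5 = 1/693


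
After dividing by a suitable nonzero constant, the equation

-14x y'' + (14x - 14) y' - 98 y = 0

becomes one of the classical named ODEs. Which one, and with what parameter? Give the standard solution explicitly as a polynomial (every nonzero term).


All three coefficients share the factor -14; dividing through by -14 gives  x y'' + (1 - x) y' + 7 y = 0.
This matches the Laguerre equation x y'' + (1 - x) y' + n y = 0 with n = 7; the polynomial solution is L_7(x).
With y = sum_k a_k x^k, matching x^k gives (k+1)k a_{k+1} + (k+1) a_{k+1} - k a_k + n a_k = 0, i.e. (k+1)^2 a_{k+1} = (k - n) a_k = (k - 7) a_k. The right side vanishes at k = 7, so the series terminates at degree 7.
Standard normalization L_n(0) = 1 gives a_0 = 1. Work upward with a_{k+1} = (k - 7) a_k / (k+1)^2:
  a_1 = (0 - 7)(1) / 1^2 = -7/1 = -7
  a_2 = (1 - 7)(-7) / 2^2 = 42/4 = 21/2
  a_3 = (2 - 7)(21/2) / 3^2 = (-105/2)/9 = -35/6
  a_4 = (3 - 7)(-35/6) / 4^2 = (70/3)/16 = 35/24
  a_5 = (4 - 7)(35/24) / 5^2 = (-35/8)/25 = -7/40
  a_6 = (5 - 7)(-7/40) / 6^2 = (7/20)/36 = 7/720
  a_7 = (6 - 7)(7/720) / 7^2 = (-7/720)/49 = -1/5040
Hence L_7(x) = -x^7/5040 + 7 x^6/720 - 7 x^5/40 + 35 x^4/24 - 35 x^3/6 + 21 x^2/2 - 7 x + 1.

L_7(x); series = -x^7/5040 + 7 x^6/720 - 7 x^5/40 + 35 x^4/24 - 35 x^3/6 + 21 x^2/2 - 7 x + 1


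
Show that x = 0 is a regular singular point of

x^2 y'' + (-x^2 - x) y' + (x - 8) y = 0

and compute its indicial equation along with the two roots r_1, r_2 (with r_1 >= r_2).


Divide by x^2 to reach normal form y'' + P_1(x) y' + P_2(x) y = 0 with P_1(x) = -1 - 1/x and P_2(x) = 1/x - 8/x^2.
x = 0 is a singular point because the y'-coefficient -1 - 1/x has a pole at x = 0 and the y-coefficient 1/x - 8/x^2 has a pole at x = 0.
It is a regular singular point because x P_1(x) = p(x) = -x - 1 and x^2 P_2(x) = q(x) = x - 8 are polynomials, hence analytic at x = 0.
p(0) = -1,  q(0) = -8.
Indicial equation: r(r-1) + p(0) r + q(0) = 0, i.e. r^2 + (p(0) - 1) r + q(0) = 0, i.e. r^2 - 2 r - 8 = 0.
Discriminant: (-2)^2 - 4(-8) = 36, so r = (2 ± 6)/2.
Solving: r_1 = 4, r_2 = -2.

indicial: r^2 - 2 r - 8 = 0; roots r_1 = 4, r_2 = -2


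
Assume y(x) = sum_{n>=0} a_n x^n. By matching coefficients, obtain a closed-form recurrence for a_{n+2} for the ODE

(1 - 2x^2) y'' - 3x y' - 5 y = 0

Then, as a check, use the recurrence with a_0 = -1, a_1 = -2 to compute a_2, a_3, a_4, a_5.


Substitute y = sum_n a_n x^n.
(1 - 2 x^2) y'' contributes (n+2)(n+1) a_{n+2} - 2 n(n-1) a_n at x^n.
-3 x y'(x) contributes -3 n a_n at x^n.
-5 y(x) contributes -5 a_n at x^n.
Matching x^n: (n+2)(n+1) a_{n+2} + (-2 n(n-1) - 3 n - 5) a_n = 0.
Thus a_{n+2} = (2 n(n-1) + 3 n + 5) / ((n+1)(n+2)) * a_n.

Check with a_0 = -1, a_1 = -2 (apply the recurrence for n = 0, 1, 2, 3): a_0 = -1, a_1 = -2, a_2 = -5/2, a_3 = -8/3, a_4 = -25/8, a_5 = -52/15.

a_(n+2) = (2 n(n-1) + 3 n + 5) / ((n+1)(n+2)) * a_n; check: a_0 = -1, a_1 = -2, a_2 = -5/2, a_3 = -8/3, a_4 = -25/8, a_5 = -52/15


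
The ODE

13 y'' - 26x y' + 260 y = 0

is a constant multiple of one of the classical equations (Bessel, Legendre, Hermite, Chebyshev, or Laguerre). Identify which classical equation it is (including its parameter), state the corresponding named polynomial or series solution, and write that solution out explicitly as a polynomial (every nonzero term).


All three coefficients share the factor 13; dividing through by 13 gives  y'' - 2x y' + 20 y = 0.
This matches the Hermite equation y'' - 2x y' + 2n y = 0 with 2n = 20, so n = 10; the polynomial solution is H_10(x).
With y = sum_k a_k x^k, matching x^k gives (k+2)(k+1) a_{k+2} = 2(k - n) a_k = 2(k - 10) a_k. The right side vanishes at k = 10, so the series with the parity of 10 terminates at degree 10.
Standard normalization: leading coefficient of H_n is 2^n, so a_10 = 2^10 = 1024. Work downward with a_k = (k+1)(k+2) a_{k+2} / (2(k - n)):
  a_8 = (9)(10)(1024) / (2(8 - 10)) = 92160/(-4) = -23040
  a_6 = (7)(8)(-23040) / (2(6 - 10)) = -1290240/(-8) = 161280
  a_4 = (5)(6)(161280) / (2(4 - 10)) = 4838400/(-12) = -403200
  a_2 = (3)(4)(-403200) / (2(2 - 10)) = -4838400/(-16) = 302400
  a_0 = (1)(2)(302400) / (2(0 - 10)) = 604800/(-20) = -30240
Hence H_10(x) = 1024 x^10 - 23040 x^8 + 161280 x^6 - 403200 x^4 + 302400 x^2 - 30240.

H_10(x); series = 1024 x^10 - 23040 x^8 + 161280 x^6 - 403200 x^4 + 302400 x^2 - 30240


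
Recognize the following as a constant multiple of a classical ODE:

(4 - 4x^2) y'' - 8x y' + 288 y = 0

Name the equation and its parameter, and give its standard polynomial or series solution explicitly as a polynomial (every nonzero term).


All three coefficients share the factor 4; dividing through by 4 gives  (1 - x^2) y'' - 2x y' + 72 y = 0.
This matches the Legendre equation (1 - x^2) y'' - 2x y' + n(n+1) y = 0 (note the -2x y' term) with n(n+1) = 72, so n = 8; the polynomial solution is P_8(x).
With y = sum_k a_k x^k, matching x^k gives (k+2)(k+1) a_{k+2} = [k(k+1) - n(n+1)] a_k = (k - 8)(k + 9) a_k. The right side vanishes at k = 8, so the series with the parity of 8 terminates at degree 8.
Standard normalization (P_n(1) = 1): leading coefficient (2n)!/(2^n (n!)^2) = 20922789888000/(256*1625702400) = 6435/128, so a_8 = 6435/128. Work downward with a_k = (k+1)(k+2) a_{k+2} / ((k - 8)(k + 9)):
  a_6 = (7)(8)(6435/128) / ((6 - 8)(6 + 9)) = (45045/16)/(-30) = -3003/32
  a_4 = (5)(6)(-3003/32) / ((4 - 8)(4 + 9)) = (-45045/16)/(-52) = 3465/64
  a_2 = (3)(4)(3465/64) / ((2 - 8)(2 + 9)) = (10395/16)/(-66) = -315/32
  a_0 = (1)(2)(-315/32) / ((0 - 8)(0 + 9)) = (-315/16)/(-72) = 35/128
Hence P_8(x) = 6435 x^8/128 - 3003 x^6/32 + 3465 x^4/64 - 315 x^2/32 + 35/128.

P_8(x); series = 6435 x^8/128 - 3003 x^6/32 + 3465 x^4/64 - 315 x^2/32 + 35/128


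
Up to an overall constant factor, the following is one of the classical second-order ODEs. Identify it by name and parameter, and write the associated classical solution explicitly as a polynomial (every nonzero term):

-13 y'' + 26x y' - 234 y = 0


All three coefficients share the factor -13; dividing through by -13 gives  y'' - 2x y' + 18 y = 0.
This matches the Hermite equation y'' - 2x y' + 2n y = 0 with 2n = 18, so n = 9; the polynomial solution is H_9(x).
With y = sum_k a_k x^k, matching x^k gives (k+2)(k+1) a_{k+2} = 2(k - n) a_k = 2(k - 9) a_k. The right side vanishes at k = 9, so the series with the parity of 9 terminates at degree 9.
Standard normalization: leading coefficient of H_n is 2^n, so a_9 = 2^9 = 512. Work downward with a_k = (k+1)(k+2) a_{k+2} / (2(k - n)):
  a_7 = (8)(9)(512) / (2(7 - 9)) = 36864/(-4) = -9216
  a_5 = (6)(7)(-9216) / (2(5 - 9)) = -387072/(-8) = 48384
  a_3 = (4)(5)(48384) / (2(3 - 9)) = 967680/(-12) = -80640
  a_1 = (2)(3)(-80640) / (2(1 - 9)) = -483840/(-16) = 30240
Hence H_9(x) = 512 x^9 - 9216 x^7 + 48384 x^5 - 80640 x^3 + 30240 x.

H_9(x); series = 512 x^9 - 9216 x^7 + 48384 x^5 - 80640 x^3 + 30240 x


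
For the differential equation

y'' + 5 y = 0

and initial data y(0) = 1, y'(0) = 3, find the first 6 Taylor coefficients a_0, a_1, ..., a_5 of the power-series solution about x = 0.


Ansatz: y(x) = sum_{n>=0} a_n x^n, so y'(x) = sum_{n>=1} n a_n x^(n-1) and y''(x) = sum_{n>=2} n(n-1) a_n x^(n-2).
Substitute into P(x) y'' + Q(x) y' + R(x) y = 0 with P(x) = 1, Q(x) = 0, R(x) = 5, and match powers of x.
Initial conditions: a_0 = 1, a_1 = 3.
Setting the coefficient of each power of x to zero and solving order by order (substituting the coefficients already found):
  x^0: 2 a_2 + 5 a_0 = 0  ->  2 a_2 = -5 a_0 = -5  ->  a_2 = -5/2
  x^1: 6 a_3 + 5 a_1 = 0  ->  6 a_3 = -5 a_1 = -15  ->  a_3 = -5/2
  x^2: 12 a_4 + 5 a_2 = 0  ->  12 a_4 = -5 a_2 = 25/2  ->  a_4 = 25/24
  x^3: 20 a_5 + 5 a_3 = 0  ->  20 a_5 = -5 a_3 = 25/2  ->  a_5 = 5/8
Truncated series: y(x) = 1 + 3 x - (5/2) x^2 - (5/2) x^3 + (25/24) x^4 + (5/8) x^5 + O(x^6).

a_0 = 1; a_1 = 3; a_2 = -5/2; a_3 = -5/2; a_4 = 25/24; a_5 = 5/8


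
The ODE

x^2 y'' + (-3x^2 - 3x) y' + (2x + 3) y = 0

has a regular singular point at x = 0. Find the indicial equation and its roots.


Divide by x^2 to reach normal form y'' + P_1(x) y' + P_2(x) y = 0 with P_1(x) = -3 - 3/x and P_2(x) = 2/x + 3/x^2.
x = 0 is a singular point because the y'-coefficient -3 - 3/x has a pole at x = 0 and the y-coefficient 2/x + 3/x^2 has a pole at x = 0.
It is a regular singular point because x P_1(x) = p(x) = -3x - 3 and x^2 P_2(x) = q(x) = 2x + 3 are polynomials, hence analytic at x = 0.
p(0) = -3,  q(0) = 3.
Indicial equation: r(r-1) + p(0) r + q(0) = 0, i.e. r^2 + (p(0) - 1) r + q(0) = 0, i.e. r^2 - 4 r + 3 = 0.
Discriminant: (-4)^2 - 4(3) = 4, so r = (4 ± 2)/2.
Solving: r_1 = 3, r_2 = 1.

indicial: r^2 - 4 r + 3 = 0; roots r_1 = 3, r_2 = 1


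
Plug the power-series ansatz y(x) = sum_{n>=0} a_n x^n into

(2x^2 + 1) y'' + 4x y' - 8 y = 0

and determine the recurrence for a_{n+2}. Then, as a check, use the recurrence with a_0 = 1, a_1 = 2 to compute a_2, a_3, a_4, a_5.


Substitute y = sum_n a_n x^n.
(1 + 2 x^2) y'' contributes (n+2)(n+1) a_{n+2} + 2 n(n-1) a_n at x^n.
4 x y'(x) contributes 4 n a_n at x^n.
-8 y(x) contributes -8 a_n at x^n.
Matching x^n: (n+2)(n+1) a_{n+2} + (2 n(n-1) + 4 n - 8) a_n = 0.
Thus a_{n+2} = (-2 n(n-1) - 4 n + 8) / ((n+1)(n+2)) * a_n.

Check with a_0 = 1, a_1 = 2 (apply the recurrence for n = 0, 1, 2, 3): a_0 = 1, a_1 = 2, a_2 = 4, a_3 = 4/3, a_4 = -4/3, a_5 = -16/15.

a_(n+2) = (-2 n(n-1) - 4 n + 8) / ((n+1)(n+2)) * a_n; check: a_0 = 1, a_1 = 2, a_2 = 4, a_3 = 4/3, a_4 = -4/3, a_5 = -16/15


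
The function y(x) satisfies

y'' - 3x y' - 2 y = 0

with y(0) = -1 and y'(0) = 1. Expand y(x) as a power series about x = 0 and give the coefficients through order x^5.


Ansatz: y(x) = sum_{n>=0} a_n x^n, so y'(x) = sum_{n>=1} n a_n x^(n-1) and y''(x) = sum_{n>=2} n(n-1) a_n x^(n-2).
Substitute into P(x) y'' + Q(x) y' + R(x) y = 0 with P(x) = 1, Q(x) = -3x, R(x) = -2, and match powers of x.
Initial conditions: a_0 = -1, a_1 = 1.
Setting the coefficient of each power of x to zero and solving order by order (substituting the coefficients already found):
  x^0: 2 a_2 - 2 a_0 = 0  ->  2 a_2 = 2 a_0 = -2  ->  a_2 = -1
  x^1: 6 a_3 - 5 a_1 = 0  ->  6 a_3 = 5 a_1 = 5  ->  a_3 = 5/6
  x^2: 12 a_4 - 8 a_2 = 0  ->  12 a_4 = 8 a_2 = -8  ->  a_4 = -2/3
  x^3: 20 a_5 - 11 a_3 = 0  ->  20 a_5 = 11 a_3 = 55/6  ->  a_5 = 11/24
Truncated series: y(x) = -1 + x - x^2 + (5/6) x^3 - (2/3) x^4 + (11/24) x^5 + O(x^6).

a_0 = -1; a_1 = 1; a_2 = -1; a_3 = 5/6; a_4 = -2/3; a_5 = 11/24


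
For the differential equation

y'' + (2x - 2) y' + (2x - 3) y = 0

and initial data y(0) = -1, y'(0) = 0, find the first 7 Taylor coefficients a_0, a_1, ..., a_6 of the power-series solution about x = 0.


Ansatz: y(x) = sum_{n>=0} a_n x^n, so y'(x) = sum_{n>=1} n a_n x^(n-1) and y''(x) = sum_{n>=2} n(n-1) a_n x^(n-2).
Substitute into P(x) y'' + Q(x) y' + R(x) y = 0 with P(x) = 1, Q(x) = 2x - 2, R(x) = 2x - 3, and match powers of x.
Initial conditions: a_0 = -1, a_1 = 0.
Setting the coefficient of each power of x to zero and solving order by order (substituting the coefficients already found):
  x^0: 2 a_2 - 2 a_1 - 3 a_0 = 0  ->  2 a_2 = 2 a_1 + 3 a_0 = -3  ->  a_2 = -3/2
  x^1: 6 a_3 - 4 a_2 - a_1 + 2 a_0 = 0  ->  6 a_3 = 4 a_2 + a_1 - 2 a_0 = -4  ->  a_3 = -2/3
  x^2: 12 a_4 - 6 a_3 + a_2 + 2 a_1 = 0  ->  12 a_4 = 6 a_3 - a_2 - 2 a_1 = -5/2  ->  a_4 = -5/24
  x^3: 20 a_5 - 8 a_4 + 3 a_3 + 2 a_2 = 0  ->  20 a_5 = 8 a_4 - 3 a_3 - 2 a_2 = 10/3  ->  a_5 = 1/6
  x^4: 30 a_6 - 10 a_5 + 5 a_4 + 2 a_3 = 0  ->  30 a_6 = 10 a_5 - 5 a_4 - 2 a_3 = 97/24  ->  a_6 = 97/720
Truncated series: y(x) = -1 - (3/2) x^2 - (2/3) x^3 - (5/24) x^4 + (1/6) x^5 + (97/720) x^6 + O(x^7).

a_0 = -1; a_1 = 0; a_2 = -3/2; a_3 = -2/3; a_4 = -5/24; a_5 = 1/6; a_6 = 97/720


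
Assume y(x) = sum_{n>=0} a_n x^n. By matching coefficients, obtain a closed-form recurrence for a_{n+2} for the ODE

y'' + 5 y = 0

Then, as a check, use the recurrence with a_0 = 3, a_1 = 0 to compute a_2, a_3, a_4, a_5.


Substitute y = sum_n a_n x^n into y'' + (const) y = 0.
y''(x) = sum_{n>=0} (n+2)(n+1) a_{n+2} x^n.
The ODE becomes sum_n [(n+2)(n+1) a_{n+2} + 5 a_n] x^n = 0.
Setting each coefficient to zero gives the recurrence:
  (n+2)(n+1) a_{n+2} + 5 a_n = 0,
  a_{n+2} = -5 / ((n+1)(n+2)) a_n.

Check with a_0 = 3, a_1 = 0 (apply the recurrence for n = 0, 1, 2, 3): a_0 = 3, a_1 = 0, a_2 = -15/2, a_3 = 0, a_4 = 25/8, a_5 = 0.

a_{n+2} = -5/((n+1)(n+2)) * a_n; check: a_0 = 3, a_1 = 0, a_2 = -15/2, a_3 = 0, a_4 = 25/8, a_5 = 0


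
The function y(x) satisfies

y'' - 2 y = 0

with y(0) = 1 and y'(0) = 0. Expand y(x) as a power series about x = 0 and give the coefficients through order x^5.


Ansatz: y(x) = sum_{n>=0} a_n x^n, so y'(x) = sum_{n>=1} n a_n x^(n-1) and y''(x) = sum_{n>=2} n(n-1) a_n x^(n-2).
Substitute into P(x) y'' + Q(x) y' + R(x) y = 0 with P(x) = 1, Q(x) = 0, R(x) = -2, and match powers of x.
Initial conditions: a_0 = 1, a_1 = 0.
Setting the coefficient of each power of x to zero and solving order by order (substituting the coefficients already found):
  x^0: 2 a_2 - 2 a_0 = 0  ->  2 a_2 = 2 a_0 = 2  ->  a_2 = 1
  x^1: 6 a_3 - 2 a_1 = 0  ->  6 a_3 = 2 a_1 = 0  ->  a_3 = 0
  x^2: 12 a_4 - 2 a_2 = 0  ->  12 a_4 = 2 a_2 = 2  ->  a_4 = 1/6
  x^3: 20 a_5 - 2 a_3 = 0  ->  20 a_5 = 2 a_3 = 0  ->  a_5 = 0
Truncated series: y(x) = 1 + x^2 + (1/6) x^4 + O(x^6).

a_0 = 1; a_1 = 0; a_2 = 1; a_3 = 0; a_4 = 1/6; a_5 = 0


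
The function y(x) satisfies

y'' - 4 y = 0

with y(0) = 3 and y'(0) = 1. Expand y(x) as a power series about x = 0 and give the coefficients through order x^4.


Ansatz: y(x) = sum_{n>=0} a_n x^n, so y'(x) = sum_{n>=1} n a_n x^(n-1) and y''(x) = sum_{n>=2} n(n-1) a_n x^(n-2).
Substitute into P(x) y'' + Q(x) y' + R(x) y = 0 with P(x) = 1, Q(x) = 0, R(x) = -4, and match powers of x.
Initial conditions: a_0 = 3, a_1 = 1.
Setting the coefficient of each power of x to zero and solving order by order (substituting the coefficients already found):
  x^0: 2 a_2 - 4 a_0 = 0  ->  2 a_2 = 4 a_0 = 12  ->  a_2 = 6
  x^1: 6 a_3 - 4 a_1 = 0  ->  6 a_3 = 4 a_1 = 4  ->  a_3 = 2/3
  x^2: 12 a_4 - 4 a_2 = 0  ->  12 a_4 = 4 a_2 = 24  ->  a_4 = 2
Truncated series: y(x) = 3 + x + 6 x^2 + (2/3) x^3 + 2 x^4 + O(x^5).

a_0 = 3; a_1 = 1; a_2 = 6; a_3 = 2/3; a_4 = 2


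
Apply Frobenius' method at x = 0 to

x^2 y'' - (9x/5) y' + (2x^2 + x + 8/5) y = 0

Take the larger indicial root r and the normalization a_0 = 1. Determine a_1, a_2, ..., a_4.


Write in Frobenius form y'' + (p(x)/x) y' + (q(x)/x^2) y = 0:
  p(x) = -9/5,  q(x) = 2x^2 + x + 8/5.
Indicial equation: r(r-1) + (-9/5) r + (8/5) = 0 -> roots r_1 = 2, r_2 = 4/5.
Take r = r_1 = 2. Let y(x) = x^r sum_{n>=0} a_n x^n with a_0 = 1.
Substitute y = x^r sum a_n x^n and match x^{r+n}. The recurrence is
  D(n) a_n + 1 a_{n-1} + 2 a_{n-2} = 0,  where D(n) = (r+n)(r+n-1) + (-9/5)(r+n) + (8/5).
  a_n = [-1 a_{n-1} - 2 a_{n-2}] / D(n).
Since the indicial polynomial factors as (r - r_1)(r - r_2), D(n) = (r_1 + n - r_1)(r_1 + n - r_2) = n(n + 6/5).
Evaluating step by step (a_0 = 1):
  n = 1: D(1) = 1(1 + 6/5) = 11/5; numerator = -1(1) = -1; a_1 = (-1)/(11/5) = -5/11
  n = 2: D(2) = 2(2 + 6/5) = 32/5; numerator = -1(-5/11) - 2(1) = -17/11; a_2 = (-17/11)/(32/5) = -85/352
  n = 3: D(3) = 3(3 + 6/5) = 63/5; numerator = -1(-85/352) - 2(-5/11) = 405/352; a_3 = (405/352)/(63/5) = 225/2464
  n = 4: D(4) = 4(4 + 6/5) = 104/5; numerator = -1(225/2464) - 2(-85/352) = 965/2464; a_4 = (965/2464)/(104/5) = 4825/256256

r = 2; a_0 = 1; a_1 = -5/11; a_2 = -85/352; a_3 = 225/2464; a_4 = 4825/256256


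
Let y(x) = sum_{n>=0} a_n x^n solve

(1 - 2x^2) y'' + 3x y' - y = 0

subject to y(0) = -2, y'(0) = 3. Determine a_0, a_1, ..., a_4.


Ansatz: y(x) = sum_{n>=0} a_n x^n, so y'(x) = sum_{n>=1} n a_n x^(n-1) and y''(x) = sum_{n>=2} n(n-1) a_n x^(n-2).
Substitute into P(x) y'' + Q(x) y' + R(x) y = 0 with P(x) = 1 - 2x^2, Q(x) = 3x, R(x) = -1, and match powers of x.
Initial conditions: a_0 = -2, a_1 = 3.
Setting the coefficient of each power of x to zero and solving order by order (substituting the coefficients already found):
  x^0: 2 a_2 - a_0 = 0  ->  2 a_2 = a_0 = -2  ->  a_2 = -1
  x^1: 6 a_3 + 2 a_1 = 0  ->  6 a_3 = -2 a_1 = -6  ->  a_3 = -1
  x^2: 12 a_4 + a_2 = 0  ->  12 a_4 = -a_2 = 1  ->  a_4 = 1/12
Truncated series: y(x) = -2 + 3 x - x^2 - x^3 + (1/12) x^4 + O(x^5).

a_0 = -2; a_1 = 3; a_2 = -1; a_3 = -1; a_4 = 1/12


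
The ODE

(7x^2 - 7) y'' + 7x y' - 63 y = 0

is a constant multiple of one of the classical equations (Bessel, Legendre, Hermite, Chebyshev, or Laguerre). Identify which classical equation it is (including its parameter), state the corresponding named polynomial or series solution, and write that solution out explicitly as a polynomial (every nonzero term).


All three coefficients share the factor -7; dividing through by -7 gives  (1 - x^2) y'' - x y' + 9 y = 0.
This matches the Chebyshev equation (1 - x^2) y'' - x y' + n^2 y = 0 (note the -x y' term, not -2x y') with n^2 = 9, so n = 3; the polynomial solution is T_3(x).
With y = sum_k a_k x^k, matching x^k gives (k+2)(k+1) a_{k+2} = (k^2 - n^2) a_k = (k - 3)(k + 3) a_k. The right side vanishes at k = 3, so the series with the parity of 3 terminates at degree 3.
Standard normalization: leading coefficient of T_n is 2^(n-1), so a_3 = 2^2 = 4. Work downward with a_k = (k+1)(k+2) a_{k+2} / ((k - 3)(k + 3)):
  a_1 = (2)(3)(4) / ((1 - 3)(1 + 3)) = 24/(-8) = -3
Hence T_3(x) = 4 x^3 - 3 x.

T_3(x); series = 4 x^3 - 3 x


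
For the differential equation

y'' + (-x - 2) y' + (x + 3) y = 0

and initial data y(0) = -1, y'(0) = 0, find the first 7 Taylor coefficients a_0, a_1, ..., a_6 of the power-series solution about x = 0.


Ansatz: y(x) = sum_{n>=0} a_n x^n, so y'(x) = sum_{n>=1} n a_n x^(n-1) and y''(x) = sum_{n>=2} n(n-1) a_n x^(n-2).
Substitute into P(x) y'' + Q(x) y' + R(x) y = 0 with P(x) = 1, Q(x) = -x - 2, R(x) = x + 3, and match powers of x.
Initial conditions: a_0 = -1, a_1 = 0.
Setting the coefficient of each power of x to zero and solving order by order (substituting the coefficients already found):
  x^0: 2 a_2 - 2 a_1 + 3 a_0 = 0  ->  2 a_2 = 2 a_1 - 3 a_0 = 3  ->  a_2 = 3/2
  x^1: 6 a_3 - 4 a_2 + 2 a_1 + a_0 = 0  ->  6 a_3 = 4 a_2 - 2 a_1 - a_0 = 7  ->  a_3 = 7/6
  x^2: 12 a_4 - 6 a_3 + a_2 + a_1 = 0  ->  12 a_4 = 6 a_3 - a_2 - a_1 = 11/2  ->  a_4 = 11/24
  x^3: 20 a_5 - 8 a_4 + a_2 = 0  ->  20 a_5 = 8 a_4 - a_2 = 13/6  ->  a_5 = 13/120
  x^4: 30 a_6 - 10 a_5 - a_4 + a_3 = 0  ->  30 a_6 = 10 a_5 + a_4 - a_3 = 3/8  ->  a_6 = 1/80
Truncated series: y(x) = -1 + (3/2) x^2 + (7/6) x^3 + (11/24) x^4 + (13/120) x^5 + (1/80) x^6 + O(x^7).

a_0 = -1; a_1 = 0; a_2 = 3/2; a_3 = 7/6; a_4 = 11/24; a_5 = 13/120; a_6 = 1/80


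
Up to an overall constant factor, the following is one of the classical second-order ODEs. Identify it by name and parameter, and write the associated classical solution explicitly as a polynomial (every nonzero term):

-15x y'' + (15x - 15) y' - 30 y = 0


All three coefficients share the factor -15; dividing through by -15 gives  x y'' + (1 - x) y' + 2 y = 0.
This matches the Laguerre equation x y'' + (1 - x) y' + n y = 0 with n = 2; the polynomial solution is L_2(x).
With y = sum_k a_k x^k, matching x^k gives (k+1)k a_{k+1} + (k+1) a_{k+1} - k a_k + n a_k = 0, i.e. (k+1)^2 a_{k+1} = (k - n) a_k = (k - 2) a_k. The right side vanishes at k = 2, so the series terminates at degree 2.
Standard normalization L_n(0) = 1 gives a_0 = 1. Work upward with a_{k+1} = (k - 2) a_k / (k+1)^2:
  a_1 = (0 - 2)(1) / 1^2 = -2/1 = -2
  a_2 = (1 - 2)(-2) / 2^2 = 2/4 = 1/2
Hence L_2(x) = x^2/2 - 2 x + 1.

L_2(x); series = x^2/2 - 2 x + 1


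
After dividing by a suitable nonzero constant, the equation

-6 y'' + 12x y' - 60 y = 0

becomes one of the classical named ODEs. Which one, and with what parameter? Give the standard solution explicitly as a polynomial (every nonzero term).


All three coefficients share the factor -6; dividing through by -6 gives  y'' - 2x y' + 10 y = 0.
This matches the Hermite equation y'' - 2x y' + 2n y = 0 with 2n = 10, so n = 5; the polynomial solution is H_5(x).
With y = sum_k a_k x^k, matching x^k gives (k+2)(k+1) a_{k+2} = 2(k - n) a_k = 2(k - 5) a_k. The right side vanishes at k = 5, so the series with the parity of 5 terminates at degree 5.
Standard normalization: leading coefficient of H_n is 2^n, so a_5 = 2^5 = 32. Work downward with a_k = (k+1)(k+2) a_{k+2} / (2(k - n)):
  a_3 = (4)(5)(32) / (2(3 - 5)) = 640/(-4) = -160
  a_1 = (2)(3)(-160) / (2(1 - 5)) = -960/(-8) = 120
Hence H_5(x) = 32 x^5 - 160 x^3 + 120 x.

H_5(x); series = 32 x^5 - 160 x^3 + 120 x


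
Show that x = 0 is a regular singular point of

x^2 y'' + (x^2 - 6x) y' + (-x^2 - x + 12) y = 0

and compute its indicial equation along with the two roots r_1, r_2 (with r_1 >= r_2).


Divide by x^2 to reach normal form y'' + P_1(x) y' + P_2(x) y = 0 with P_1(x) = 1 - 6/x and P_2(x) = -1 - 1/x + 12/x^2.
x = 0 is a singular point because the y'-coefficient 1 - 6/x has a pole at x = 0 and the y-coefficient -1 - 1/x + 12/x^2 has a pole at x = 0.
It is a regular singular point because x P_1(x) = p(x) = x - 6 and x^2 P_2(x) = q(x) = -x^2 - x + 12 are polynomials, hence analytic at x = 0.
p(0) = -6,  q(0) = 12.
Indicial equation: r(r-1) + p(0) r + q(0) = 0, i.e. r^2 + (p(0) - 1) r + q(0) = 0, i.e. r^2 - 7 r + 12 = 0.
Discriminant: (-7)^2 - 4(12) = 1, so r = (7 ± 1)/2.
Solving: r_1 = 4, r_2 = 3.

indicial: r^2 - 7 r + 12 = 0; roots r_1 = 4, r_2 = 3


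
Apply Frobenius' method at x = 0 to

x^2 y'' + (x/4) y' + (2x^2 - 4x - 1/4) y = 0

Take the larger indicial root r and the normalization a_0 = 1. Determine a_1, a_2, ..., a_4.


Write in Frobenius form y'' + (p(x)/x) y' + (q(x)/x^2) y = 0:
  p(x) = 1/4,  q(x) = 2x^2 - 4x - 1/4.
Indicial equation: r(r-1) + (1/4) r + (-1/4) = 0 -> roots r_1 = 1, r_2 = -1/4.
Take r = r_1 = 1. Let y(x) = x^r sum_{n>=0} a_n x^n with a_0 = 1.
Substitute y = x^r sum a_n x^n and match x^{r+n}. The recurrence is
  D(n) a_n - 4 a_{n-1} + 2 a_{n-2} = 0,  where D(n) = (r+n)(r+n-1) + (1/4)(r+n) + (-1/4).
  a_n = [4 a_{n-1} - 2 a_{n-2}] / D(n).
Since the indicial polynomial factors as (r - r_1)(r - r_2), D(n) = (r_1 + n - r_1)(r_1 + n - r_2) = n(n + 5/4).
Evaluating step by step (a_0 = 1):
  n = 1: D(1) = 1(1 + 5/4) = 9/4; numerator = 4(1) = 4; a_1 = (4)/(9/4) = 16/9
  n = 2: D(2) = 2(2 + 5/4) = 13/2; numerator = 4(16/9) - 2(1) = 46/9; a_2 = (46/9)/(13/2) = 92/117
  n = 3: D(3) = 3(3 + 5/4) = 51/4; numerator = 4(92/117) - 2(16/9) = -16/39; a_3 = (-16/39)/(51/4) = -64/1989
  n = 4: D(4) = 4(4 + 5/4) = 21; numerator = 4(-64/1989) - 2(92/117) = -376/221; a_4 = (-376/221)/(21) = -376/4641

r = 1; a_0 = 1; a_1 = 16/9; a_2 = 92/117; a_3 = -64/1989; a_4 = -376/4641


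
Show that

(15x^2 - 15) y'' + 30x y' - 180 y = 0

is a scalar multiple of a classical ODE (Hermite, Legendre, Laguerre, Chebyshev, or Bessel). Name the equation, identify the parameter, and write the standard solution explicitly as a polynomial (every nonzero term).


All three coefficients share the factor -15; dividing through by -15 gives  (1 - x^2) y'' - 2x y' + 12 y = 0.
This matches the Legendre equation (1 - x^2) y'' - 2x y' + n(n+1) y = 0 (note the -2x y' term) with n(n+1) = 12, so n = 3; the polynomial solution is P_3(x).
With y = sum_k a_k x^k, matching x^k gives (k+2)(k+1) a_{k+2} = [k(k+1) - n(n+1)] a_k = (k - 3)(k + 4) a_k. The right side vanishes at k = 3, so the series with the parity of 3 terminates at degree 3.
Standard normalization (P_n(1) = 1): leading coefficient (2n)!/(2^n (n!)^2) = 720/(8*36) = 5/2, so a_3 = 5/2. Work downward with a_k = (k+1)(k+2) a_{k+2} / ((k - 3)(k + 4)):
  a_1 = (2)(3)(5/2) / ((1 - 3)(1 + 4)) = 15/(-10) = -3/2
Hence P_3(x) = 5 x^3/2 - 3 x/2.

P_3(x); series = 5 x^3/2 - 3 x/2


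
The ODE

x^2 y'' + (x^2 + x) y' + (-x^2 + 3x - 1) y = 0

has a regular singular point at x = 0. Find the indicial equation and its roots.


Divide by x^2 to reach normal form y'' + P_1(x) y' + P_2(x) y = 0 with P_1(x) = 1 + 1/x and P_2(x) = -1 + 3/x - 1/x^2.
x = 0 is a singular point because the y'-coefficient 1 + 1/x has a pole at x = 0 and the y-coefficient -1 + 3/x - 1/x^2 has a pole at x = 0.
It is a regular singular point because x P_1(x) = p(x) = x + 1 and x^2 P_2(x) = q(x) = -x^2 + 3x - 1 are polynomials, hence analytic at x = 0.
p(0) = 1,  q(0) = -1.
Indicial equation: r(r-1) + p(0) r + q(0) = 0, i.e. r^2 + (p(0) - 1) r + q(0) = 0, i.e. r^2 - 1 = 0.
Discriminant: (0)^2 - 4(-1) = 4, so r = (0 ± 2)/2.
Solving: r_1 = 1, r_2 = -1.

indicial: r^2 - 1 = 0; roots r_1 = 1, r_2 = -1


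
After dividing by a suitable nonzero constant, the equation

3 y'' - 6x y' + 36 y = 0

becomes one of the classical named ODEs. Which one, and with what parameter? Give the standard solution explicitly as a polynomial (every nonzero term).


All three coefficients share the factor 3; dividing through by 3 gives  y'' - 2x y' + 12 y = 0.
This matches the Hermite equation y'' - 2x y' + 2n y = 0 with 2n = 12, so n = 6; the polynomial solution is H_6(x).
With y = sum_k a_k x^k, matching x^k gives (k+2)(k+1) a_{k+2} = 2(k - n) a_k = 2(k - 6) a_k. The right side vanishes at k = 6, so the series with the parity of 6 terminates at degree 6.
Standard normalization: leading coefficient of H_n is 2^n, so a_6 = 2^6 = 64. Work downward with a_k = (k+1)(k+2) a_{k+2} / (2(k - n)):
  a_4 = (5)(6)(64) / (2(4 - 6)) = 1920/(-4) = -480
  a_2 = (3)(4)(-480) / (2(2 - 6)) = -5760/(-8) = 720
  a_0 = (1)(2)(720) / (2(0 - 6)) = 1440/(-12) = -120
Hence H_6(x) = 64 x^6 - 480 x^4 + 720 x^2 - 120.

H_6(x); series = 64 x^6 - 480 x^4 + 720 x^2 - 120


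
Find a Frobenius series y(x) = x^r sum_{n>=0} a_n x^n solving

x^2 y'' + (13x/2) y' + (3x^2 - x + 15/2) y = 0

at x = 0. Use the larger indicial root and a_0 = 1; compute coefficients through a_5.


Write in Frobenius form y'' + (p(x)/x) y' + (q(x)/x^2) y = 0:
  p(x) = 13/2,  q(x) = 3x^2 - x + 15/2.
Indicial equation: r(r-1) + (13/2) r + (15/2) = 0 -> roots r_1 = -5/2, r_2 = -3.
Take r = r_1 = -5/2. Let y(x) = x^r sum_{n>=0} a_n x^n with a_0 = 1.
Substitute y = x^r sum a_n x^n and match x^{r+n}. The recurrence is
  D(n) a_n - 1 a_{n-1} + 3 a_{n-2} = 0,  where D(n) = (r+n)(r+n-1) + (13/2)(r+n) + (15/2).
  a_n = [1 a_{n-1} - 3 a_{n-2}] / D(n).
Since the indicial polynomial factors as (r - r_1)(r - r_2), D(n) = (r_1 + n - r_1)(r_1 + n - r_2) = n(n + 1/2).
Evaluating step by step (a_0 = 1):
  n = 1: D(1) = 1(1 + 1/2) = 3/2; numerator = 1(1) = 1; a_1 = (1)/(3/2) = 2/3
  n = 2: D(2) = 2(2 + 1/2) = 5; numerator = 1(2/3) - 3(1) = -7/3; a_2 = (-7/3)/(5) = -7/15
  n = 3: D(3) = 3(3 + 1/2) = 21/2; numerator = 1(-7/15) - 3(2/3) = -37/15; a_3 = (-37/15)/(21/2) = -74/315
  n = 4: D(4) = 4(4 + 1/2) = 18; numerator = 1(-74/315) - 3(-7/15) = 367/315; a_4 = (367/315)/(18) = 367/5670
  n = 5: D(5) = 5(5 + 1/2) = 55/2; numerator = 1(367/5670) - 3(-74/315) = 4363/5670; a_5 = (4363/5670)/(55/2) = 4363/155925

r = -5/2; a_0 = 1; a_1 = 2/3; a_2 = -7/15; a_3 = -74/315; a_4 = 367/5670; a_5 = 4363/155925


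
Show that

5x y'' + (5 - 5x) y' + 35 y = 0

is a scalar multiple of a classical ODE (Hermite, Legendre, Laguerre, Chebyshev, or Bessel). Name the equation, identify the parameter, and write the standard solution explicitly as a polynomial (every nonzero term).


All three coefficients share the factor 5; dividing through by 5 gives  x y'' + (1 - x) y' + 7 y = 0.
This matches the Laguerre equation x y'' + (1 - x) y' + n y = 0 with n = 7; the polynomial solution is L_7(x).
With y = sum_k a_k x^k, matching x^k gives (k+1)k a_{k+1} + (k+1) a_{k+1} - k a_k + n a_k = 0, i.e. (k+1)^2 a_{k+1} = (k - n) a_k = (k - 7) a_k. The right side vanishes at k = 7, so the series terminates at degree 7.
Standard normalization L_n(0) = 1 gives a_0 = 1. Work upward with a_{k+1} = (k - 7) a_k / (k+1)^2:
  a_1 = (0 - 7)(1) / 1^2 = -7/1 = -7
  a_2 = (1 - 7)(-7) / 2^2 = 42/4 = 21/2
  a_3 = (2 - 7)(21/2) / 3^2 = (-105/2)/9 = -35/6
  a_4 = (3 - 7)(-35/6) / 4^2 = (70/3)/16 = 35/24
  a_5 = (4 - 7)(35/24) / 5^2 = (-35/8)/25 = -7/40
  a_6 = (5 - 7)(-7/40) / 6^2 = (7/20)/36 = 7/720
  a_7 = (6 - 7)(7/720) / 7^2 = (-7/720)/49 = -1/5040
Hence L_7(x) = -x^7/5040 + 7 x^6/720 - 7 x^5/40 + 35 x^4/24 - 35 x^3/6 + 21 x^2/2 - 7 x + 1.

L_7(x); series = -x^7/5040 + 7 x^6/720 - 7 x^5/40 + 35 x^4/24 - 35 x^3/6 + 21 x^2/2 - 7 x + 1


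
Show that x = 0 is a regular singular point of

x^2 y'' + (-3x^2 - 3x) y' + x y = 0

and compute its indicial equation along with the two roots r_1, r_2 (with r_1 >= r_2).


Divide by x^2 to reach normal form y'' + P_1(x) y' + P_2(x) y = 0 with P_1(x) = -3 - 3/x and P_2(x) = 1/x.
x = 0 is a singular point because the y'-coefficient -3 - 3/x has a pole at x = 0 and the y-coefficient 1/x has a pole at x = 0.
It is a regular singular point because x P_1(x) = p(x) = -3x - 3 and x^2 P_2(x) = q(x) = x are polynomials, hence analytic at x = 0.
p(0) = -3,  q(0) = 0.
Indicial equation: r(r-1) + p(0) r + q(0) = 0, i.e. r^2 + (p(0) - 1) r + q(0) = 0, i.e. r^2 - 4 r = 0.
Discriminant: (-4)^2 - 4(0) = 16, so r = (4 ± 4)/2.
Solving: r_1 = 4, r_2 = 0.

indicial: r^2 - 4 r = 0; roots r_1 = 4, r_2 = 0


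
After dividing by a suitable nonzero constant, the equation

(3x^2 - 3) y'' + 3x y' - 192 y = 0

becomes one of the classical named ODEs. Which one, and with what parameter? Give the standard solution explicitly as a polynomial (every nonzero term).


All three coefficients share the factor -3; dividing through by -3 gives  (1 - x^2) y'' - x y' + 64 y = 0.
This matches the Chebyshev equation (1 - x^2) y'' - x y' + n^2 y = 0 (note the -x y' term, not -2x y') with n^2 = 64, so n = 8; the polynomial solution is T_8(x).
With y = sum_k a_k x^k, matching x^k gives (k+2)(k+1) a_{k+2} = (k^2 - n^2) a_k = (k - 8)(k + 8) a_k. The right side vanishes at k = 8, so the series with the parity of 8 terminates at degree 8.
Standard normalization: leading coefficient of T_n is 2^(n-1), so a_8 = 2^7 = 128. Work downward with a_k = (k+1)(k+2) a_{k+2} / ((k - 8)(k + 8)):
  a_6 = (7)(8)(128) / ((6 - 8)(6 + 8)) = 7168/(-28) = -256
  a_4 = (5)(6)(-256) / ((4 - 8)(4 + 8)) = -7680/(-48) = 160
  a_2 = (3)(4)(160) / ((2 - 8)(2 + 8)) = 1920/(-60) = -32
  a_0 = (1)(2)(-32) / ((0 - 8)(0 + 8)) = -64/(-64) = 1
Hence T_8(x) = 128 x^8 - 256 x^6 + 160 x^4 - 32 x^2 + 1.

T_8(x); series = 128 x^8 - 256 x^6 + 160 x^4 - 32 x^2 + 1


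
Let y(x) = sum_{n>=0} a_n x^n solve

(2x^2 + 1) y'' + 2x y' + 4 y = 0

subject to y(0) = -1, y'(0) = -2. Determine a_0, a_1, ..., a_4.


Ansatz: y(x) = sum_{n>=0} a_n x^n, so y'(x) = sum_{n>=1} n a_n x^(n-1) and y''(x) = sum_{n>=2} n(n-1) a_n x^(n-2).
Substitute into P(x) y'' + Q(x) y' + R(x) y = 0 with P(x) = 2x^2 + 1, Q(x) = 2x, R(x) = 4, and match powers of x.
Initial conditions: a_0 = -1, a_1 = -2.
Setting the coefficient of each power of x to zero and solving order by order (substituting the coefficients already found):
  x^0: 2 a_2 + 4 a_0 = 0  ->  2 a_2 = -4 a_0 = 4  ->  a_2 = 2
  x^1: 6 a_3 + 6 a_1 = 0  ->  6 a_3 = -6 a_1 = 12  ->  a_3 = 2
  x^2: 12 a_4 + 12 a_2 = 0  ->  12 a_4 = -12 a_2 = -24  ->  a_4 = -2
Truncated series: y(x) = -1 - 2 x + 2 x^2 + 2 x^3 - 2 x^4 + O(x^5).

a_0 = -1; a_1 = -2; a_2 = 2; a_3 = 2; a_4 = -2
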